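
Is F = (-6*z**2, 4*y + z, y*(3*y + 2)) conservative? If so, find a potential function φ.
No, ∇×F = (6*y + 1, -12*z, 0) ≠ 0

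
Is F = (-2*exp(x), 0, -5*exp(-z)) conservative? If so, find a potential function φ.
Yes, F is conservative. φ = -2*exp(x) + 5*exp(-z)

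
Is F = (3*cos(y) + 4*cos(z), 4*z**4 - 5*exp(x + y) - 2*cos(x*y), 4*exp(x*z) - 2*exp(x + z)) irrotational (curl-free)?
No, ∇×F = (-16*z**3, -4*z*exp(x*z) + 2*exp(x + z) - 4*sin(z), 2*y*sin(x*y) - 5*exp(x + y) + 3*sin(y))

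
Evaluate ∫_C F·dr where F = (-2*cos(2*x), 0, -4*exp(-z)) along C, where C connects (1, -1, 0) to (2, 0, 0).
-sin(4) + sin(2)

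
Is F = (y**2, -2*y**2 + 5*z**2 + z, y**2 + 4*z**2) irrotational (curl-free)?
No, ∇×F = (2*y - 10*z - 1, 0, -2*y)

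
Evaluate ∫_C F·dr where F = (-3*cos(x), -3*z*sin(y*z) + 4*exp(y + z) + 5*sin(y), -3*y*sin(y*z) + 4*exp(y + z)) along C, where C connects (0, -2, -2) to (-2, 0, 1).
5*cos(2) - 2 - 4*exp(-4) - 3*cos(4) + 3*sin(2) + 4*E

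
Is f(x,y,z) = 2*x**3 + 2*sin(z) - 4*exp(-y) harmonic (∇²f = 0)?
No, ∇²f = 12*x - 2*sin(z) - 4*exp(-y)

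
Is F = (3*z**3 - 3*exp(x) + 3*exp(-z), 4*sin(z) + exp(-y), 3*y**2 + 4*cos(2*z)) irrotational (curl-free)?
No, ∇×F = (6*y - 4*cos(z), 9*z**2 - 3*exp(-z), 0)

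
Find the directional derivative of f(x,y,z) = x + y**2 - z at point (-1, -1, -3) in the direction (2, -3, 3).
5*sqrt(22)/22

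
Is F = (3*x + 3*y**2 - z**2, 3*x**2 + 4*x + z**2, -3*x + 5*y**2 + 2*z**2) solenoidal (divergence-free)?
No, ∇·F = 4*z + 3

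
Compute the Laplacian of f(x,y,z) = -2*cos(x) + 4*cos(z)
2*cos(x) - 4*cos(z)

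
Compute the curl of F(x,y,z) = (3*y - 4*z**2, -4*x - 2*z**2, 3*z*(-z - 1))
(4*z, -8*z, -7)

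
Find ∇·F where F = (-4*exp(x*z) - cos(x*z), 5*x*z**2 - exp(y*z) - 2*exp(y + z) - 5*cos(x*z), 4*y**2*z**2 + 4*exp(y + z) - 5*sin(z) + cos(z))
8*y**2*z - 4*z*exp(x*z) - z*exp(y*z) + z*sin(x*z) + 2*exp(y + z) - sin(z) - 5*cos(z)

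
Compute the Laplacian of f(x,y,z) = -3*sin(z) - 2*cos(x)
3*sin(z) + 2*cos(x)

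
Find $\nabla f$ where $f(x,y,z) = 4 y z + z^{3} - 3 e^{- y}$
(0, 4*z + 3*exp(-y), 4*y + 3*z**2)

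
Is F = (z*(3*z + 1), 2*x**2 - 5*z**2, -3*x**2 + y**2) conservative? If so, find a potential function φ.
No, ∇×F = (2*y + 10*z, 6*x + 6*z + 1, 4*x) ≠ 0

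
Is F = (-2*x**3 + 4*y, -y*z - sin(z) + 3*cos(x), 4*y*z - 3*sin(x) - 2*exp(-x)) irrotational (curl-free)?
No, ∇×F = (y + 4*z + cos(z), 3*cos(x) - 2*exp(-x), -3*sin(x) - 4)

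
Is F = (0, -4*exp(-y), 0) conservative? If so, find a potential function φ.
Yes, F is conservative. φ = 4*exp(-y)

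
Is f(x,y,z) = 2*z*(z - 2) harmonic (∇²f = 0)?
No, ∇²f = 4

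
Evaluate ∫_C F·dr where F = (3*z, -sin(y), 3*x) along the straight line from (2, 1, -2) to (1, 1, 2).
18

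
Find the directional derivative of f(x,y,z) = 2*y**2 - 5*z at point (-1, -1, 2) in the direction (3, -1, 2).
-3*sqrt(14)/7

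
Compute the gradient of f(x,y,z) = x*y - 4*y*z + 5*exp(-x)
(y - 5*exp(-x), x - 4*z, -4*y)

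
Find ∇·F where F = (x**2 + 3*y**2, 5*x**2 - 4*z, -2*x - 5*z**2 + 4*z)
2*x - 10*z + 4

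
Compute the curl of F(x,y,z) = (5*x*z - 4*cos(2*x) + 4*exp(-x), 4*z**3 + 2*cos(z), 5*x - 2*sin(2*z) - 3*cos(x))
(-12*z**2 + 2*sin(z), 5*x - 3*sin(x) - 5, 0)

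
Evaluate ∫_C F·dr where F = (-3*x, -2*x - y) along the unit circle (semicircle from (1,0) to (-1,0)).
-pi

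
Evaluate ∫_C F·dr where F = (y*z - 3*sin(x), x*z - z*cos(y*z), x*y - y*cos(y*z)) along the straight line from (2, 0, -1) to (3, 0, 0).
3*cos(3) - 3*cos(2)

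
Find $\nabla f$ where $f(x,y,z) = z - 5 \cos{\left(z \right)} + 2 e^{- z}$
(0, 0, 5*sin(z) + 1 - 2*exp(-z))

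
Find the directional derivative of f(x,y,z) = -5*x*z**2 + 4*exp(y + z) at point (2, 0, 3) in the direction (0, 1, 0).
4*exp(3)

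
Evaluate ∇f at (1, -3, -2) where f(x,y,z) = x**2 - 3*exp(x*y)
(9*exp(-3) + 2, -3*exp(-3), 0)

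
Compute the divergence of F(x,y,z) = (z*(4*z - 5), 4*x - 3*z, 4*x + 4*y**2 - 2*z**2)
-4*z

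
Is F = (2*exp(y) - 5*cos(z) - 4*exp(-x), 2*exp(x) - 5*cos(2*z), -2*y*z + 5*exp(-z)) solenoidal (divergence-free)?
No, ∇·F = -2*y - 5*exp(-z) + 4*exp(-x)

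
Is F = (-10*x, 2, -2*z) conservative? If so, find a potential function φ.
Yes, F is conservative. φ = -5*x**2 + 2*y - z**2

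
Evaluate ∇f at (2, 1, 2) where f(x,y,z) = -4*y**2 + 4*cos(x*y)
(-4*sin(2), -8 - 8*sin(2), 0)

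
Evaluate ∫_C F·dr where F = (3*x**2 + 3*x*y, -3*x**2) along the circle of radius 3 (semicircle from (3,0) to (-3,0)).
-54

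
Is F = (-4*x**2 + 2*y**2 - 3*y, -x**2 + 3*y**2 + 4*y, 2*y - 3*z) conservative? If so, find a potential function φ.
No, ∇×F = (2, 0, -2*x - 4*y + 3) ≠ 0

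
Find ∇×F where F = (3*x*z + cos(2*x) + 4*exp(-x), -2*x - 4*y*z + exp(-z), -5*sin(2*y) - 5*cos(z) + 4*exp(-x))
(4*y - 10*cos(2*y) + exp(-z), 3*x + 4*exp(-x), -2)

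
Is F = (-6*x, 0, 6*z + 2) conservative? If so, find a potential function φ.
Yes, F is conservative. φ = -3*x**2 + 3*z**2 + 2*z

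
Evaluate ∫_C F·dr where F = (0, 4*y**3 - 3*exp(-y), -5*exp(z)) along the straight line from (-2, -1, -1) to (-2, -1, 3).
5*(1 - exp(4))*exp(-1)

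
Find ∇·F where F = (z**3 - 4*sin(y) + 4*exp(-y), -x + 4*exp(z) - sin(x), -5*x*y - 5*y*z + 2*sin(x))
-5*y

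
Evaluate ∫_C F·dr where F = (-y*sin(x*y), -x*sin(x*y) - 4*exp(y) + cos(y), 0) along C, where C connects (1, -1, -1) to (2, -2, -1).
-sin(2) + cos(4) - 4*exp(-2) - sqrt(2)*cos(pi/4 + 1) + 4*exp(-1)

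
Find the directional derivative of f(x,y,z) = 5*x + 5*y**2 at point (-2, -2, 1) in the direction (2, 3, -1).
-25*sqrt(14)/7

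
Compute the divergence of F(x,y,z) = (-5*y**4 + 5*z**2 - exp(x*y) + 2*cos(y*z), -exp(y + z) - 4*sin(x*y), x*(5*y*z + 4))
5*x*y - 4*x*cos(x*y) - y*exp(x*y) - exp(y + z)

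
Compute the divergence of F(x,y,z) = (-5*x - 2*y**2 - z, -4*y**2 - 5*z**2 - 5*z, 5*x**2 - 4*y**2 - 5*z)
-8*y - 10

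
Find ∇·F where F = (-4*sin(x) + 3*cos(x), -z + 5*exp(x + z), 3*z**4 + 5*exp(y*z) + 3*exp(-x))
5*y*exp(y*z) + 12*z**3 - 3*sin(x) - 4*cos(x)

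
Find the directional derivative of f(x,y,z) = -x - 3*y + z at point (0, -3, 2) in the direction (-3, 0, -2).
sqrt(13)/13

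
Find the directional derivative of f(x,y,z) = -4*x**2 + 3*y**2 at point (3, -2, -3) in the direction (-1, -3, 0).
6*sqrt(10)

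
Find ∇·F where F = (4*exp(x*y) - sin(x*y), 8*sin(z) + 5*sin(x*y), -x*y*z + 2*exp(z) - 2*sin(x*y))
-x*y + 5*x*cos(x*y) + 4*y*exp(x*y) - y*cos(x*y) + 2*exp(z)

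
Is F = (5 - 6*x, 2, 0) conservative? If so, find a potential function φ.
Yes, F is conservative. φ = -3*x**2 + 5*x + 2*y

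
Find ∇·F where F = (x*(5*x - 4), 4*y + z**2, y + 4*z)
10*x + 4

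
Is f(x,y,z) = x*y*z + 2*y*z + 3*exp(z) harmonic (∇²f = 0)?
No, ∇²f = 3*exp(z)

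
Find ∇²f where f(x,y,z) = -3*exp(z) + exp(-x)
-3*exp(z) + exp(-x)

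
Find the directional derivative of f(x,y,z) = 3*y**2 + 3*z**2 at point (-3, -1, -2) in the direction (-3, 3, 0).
-3*sqrt(2)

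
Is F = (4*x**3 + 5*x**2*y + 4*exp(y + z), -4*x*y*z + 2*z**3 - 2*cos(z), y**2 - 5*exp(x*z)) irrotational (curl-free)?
No, ∇×F = (4*x*y + 2*y - 6*z**2 - 2*sin(z), 5*z*exp(x*z) + 4*exp(y + z), -5*x**2 - 4*y*z - 4*exp(y + z))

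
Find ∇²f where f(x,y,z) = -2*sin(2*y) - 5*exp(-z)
8*sin(2*y) - 5*exp(-z)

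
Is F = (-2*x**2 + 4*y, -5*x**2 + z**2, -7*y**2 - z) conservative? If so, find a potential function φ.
No, ∇×F = (-14*y - 2*z, 0, -10*x - 4) ≠ 0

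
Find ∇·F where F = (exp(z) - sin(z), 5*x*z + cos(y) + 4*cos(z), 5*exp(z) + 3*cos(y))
5*exp(z) - sin(y)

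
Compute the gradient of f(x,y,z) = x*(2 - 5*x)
(2 - 10*x, 0, 0)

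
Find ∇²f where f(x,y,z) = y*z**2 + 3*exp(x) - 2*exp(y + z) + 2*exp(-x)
2*y + 3*exp(x) - 4*exp(y + z) + 2*exp(-x)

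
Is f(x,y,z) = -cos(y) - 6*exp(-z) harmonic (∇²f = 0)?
No, ∇²f = cos(y) - 6*exp(-z)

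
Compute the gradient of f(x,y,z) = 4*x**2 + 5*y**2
(8*x, 10*y, 0)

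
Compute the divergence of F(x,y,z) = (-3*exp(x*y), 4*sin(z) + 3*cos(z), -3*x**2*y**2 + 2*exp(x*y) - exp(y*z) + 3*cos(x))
y*(-3*exp(x*y) - exp(y*z))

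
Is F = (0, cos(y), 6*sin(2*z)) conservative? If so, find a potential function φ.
Yes, F is conservative. φ = sin(y) - 3*cos(2*z)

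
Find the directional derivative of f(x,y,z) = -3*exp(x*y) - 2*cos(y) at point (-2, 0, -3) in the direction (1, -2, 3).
-6*sqrt(14)/7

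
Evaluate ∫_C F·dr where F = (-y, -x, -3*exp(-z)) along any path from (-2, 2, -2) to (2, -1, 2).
-6*sinh(2) - 2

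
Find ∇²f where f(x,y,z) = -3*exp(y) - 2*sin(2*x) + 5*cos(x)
-3*exp(y) + 8*sin(2*x) - 5*cos(x)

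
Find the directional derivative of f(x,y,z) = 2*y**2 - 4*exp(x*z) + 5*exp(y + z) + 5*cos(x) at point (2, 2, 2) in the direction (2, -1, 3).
-sqrt(14)*(4 + 5*sin(2) + 15*exp(4))/7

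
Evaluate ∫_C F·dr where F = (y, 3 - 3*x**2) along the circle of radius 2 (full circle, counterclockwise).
-4*pi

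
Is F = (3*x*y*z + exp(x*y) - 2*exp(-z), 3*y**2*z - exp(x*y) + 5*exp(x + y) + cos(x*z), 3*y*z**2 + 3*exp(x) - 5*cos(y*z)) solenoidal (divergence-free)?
No, ∇·F = -x*exp(x*y) + 15*y*z + y*exp(x*y) + 5*y*sin(y*z) + 5*exp(x + y)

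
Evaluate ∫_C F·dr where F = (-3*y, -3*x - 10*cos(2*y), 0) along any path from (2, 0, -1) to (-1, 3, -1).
9 - 5*sin(6)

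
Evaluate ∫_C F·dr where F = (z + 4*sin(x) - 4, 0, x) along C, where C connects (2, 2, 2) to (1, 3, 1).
-4*cos(1) + 4*cos(2) + 1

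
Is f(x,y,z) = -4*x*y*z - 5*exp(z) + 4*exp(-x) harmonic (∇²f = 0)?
No, ∇²f = -5*exp(z) + 4*exp(-x)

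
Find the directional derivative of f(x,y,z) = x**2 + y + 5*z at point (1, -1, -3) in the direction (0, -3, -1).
-4*sqrt(10)/5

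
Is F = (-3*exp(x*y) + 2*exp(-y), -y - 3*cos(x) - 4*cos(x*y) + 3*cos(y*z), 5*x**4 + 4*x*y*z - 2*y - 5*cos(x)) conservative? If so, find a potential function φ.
No, ∇×F = (4*x*z + 3*y*sin(y*z) - 2, -20*x**3 - 4*y*z - 5*sin(x), 3*x*exp(x*y) + 4*y*sin(x*y) + 3*sin(x) + 2*exp(-y)) ≠ 0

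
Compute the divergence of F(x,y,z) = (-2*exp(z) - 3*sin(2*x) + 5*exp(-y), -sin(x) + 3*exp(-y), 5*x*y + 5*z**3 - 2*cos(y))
15*z**2 - 6*cos(2*x) - 3*exp(-y)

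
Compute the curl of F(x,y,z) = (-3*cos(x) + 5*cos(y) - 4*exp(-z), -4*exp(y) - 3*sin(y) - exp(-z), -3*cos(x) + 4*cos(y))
(-4*sin(y) - exp(-z), -3*sin(x) + 4*exp(-z), 5*sin(y))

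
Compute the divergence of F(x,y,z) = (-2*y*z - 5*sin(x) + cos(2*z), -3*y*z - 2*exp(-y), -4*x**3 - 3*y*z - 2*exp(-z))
-3*y - 3*z - 5*cos(x) + 2*exp(-z) + 2*exp(-y)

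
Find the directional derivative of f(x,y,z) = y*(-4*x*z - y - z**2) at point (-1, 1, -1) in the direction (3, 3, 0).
-3*sqrt(2)/2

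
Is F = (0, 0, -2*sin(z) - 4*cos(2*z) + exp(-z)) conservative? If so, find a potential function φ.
Yes, F is conservative. φ = -2*sin(2*z) + 2*cos(z) - exp(-z)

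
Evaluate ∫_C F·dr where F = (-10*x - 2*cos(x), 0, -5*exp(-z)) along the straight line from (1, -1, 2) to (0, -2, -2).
2*sin(1) + 5 + 10*sinh(2)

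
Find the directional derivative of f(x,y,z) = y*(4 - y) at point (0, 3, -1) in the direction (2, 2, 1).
-4/3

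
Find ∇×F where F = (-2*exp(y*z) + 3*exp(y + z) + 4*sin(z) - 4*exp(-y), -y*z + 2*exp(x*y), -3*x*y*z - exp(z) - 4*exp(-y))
(-3*x*z + y + 4*exp(-y), 3*y*z - 2*y*exp(y*z) + 3*exp(y + z) + 4*cos(z), 2*y*exp(x*y) + 2*z*exp(y*z) - 3*exp(y + z) - 4*exp(-y))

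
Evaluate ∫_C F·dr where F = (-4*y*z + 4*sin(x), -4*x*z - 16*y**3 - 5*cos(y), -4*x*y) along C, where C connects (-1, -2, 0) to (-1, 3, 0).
-260 - 5*sin(2) - 5*sin(3)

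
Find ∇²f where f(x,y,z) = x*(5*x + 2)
10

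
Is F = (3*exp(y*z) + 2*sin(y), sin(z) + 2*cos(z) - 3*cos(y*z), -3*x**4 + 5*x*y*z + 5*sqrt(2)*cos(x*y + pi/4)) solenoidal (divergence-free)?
No, ∇·F = 5*x*y + 3*z*sin(y*z)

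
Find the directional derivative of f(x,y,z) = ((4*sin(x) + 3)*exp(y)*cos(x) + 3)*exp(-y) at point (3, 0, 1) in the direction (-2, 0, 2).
sqrt(2)*(-4*cos(6) + 3*sin(3))/2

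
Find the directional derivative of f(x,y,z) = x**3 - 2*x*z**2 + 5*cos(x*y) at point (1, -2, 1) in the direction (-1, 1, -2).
sqrt(6)*(7 + 15*sin(2))/6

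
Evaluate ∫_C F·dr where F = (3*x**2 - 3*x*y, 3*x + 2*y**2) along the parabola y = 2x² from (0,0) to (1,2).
53/6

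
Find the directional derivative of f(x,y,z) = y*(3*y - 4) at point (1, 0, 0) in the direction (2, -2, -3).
8*sqrt(17)/17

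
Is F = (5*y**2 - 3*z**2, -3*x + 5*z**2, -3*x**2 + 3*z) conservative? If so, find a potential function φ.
No, ∇×F = (-10*z, 6*x - 6*z, -10*y - 3) ≠ 0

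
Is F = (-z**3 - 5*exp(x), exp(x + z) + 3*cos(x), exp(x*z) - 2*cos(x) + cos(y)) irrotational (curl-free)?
No, ∇×F = (-exp(x + z) - sin(y), -3*z**2 - z*exp(x*z) - 2*sin(x), exp(x + z) - 3*sin(x))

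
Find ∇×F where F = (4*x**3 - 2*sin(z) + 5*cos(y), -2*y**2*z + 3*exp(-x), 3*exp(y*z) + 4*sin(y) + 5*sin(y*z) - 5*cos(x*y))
(5*x*sin(x*y) + 2*y**2 + 3*z*exp(y*z) + 5*z*cos(y*z) + 4*cos(y), -5*y*sin(x*y) - 2*cos(z), 5*sin(y) - 3*exp(-x))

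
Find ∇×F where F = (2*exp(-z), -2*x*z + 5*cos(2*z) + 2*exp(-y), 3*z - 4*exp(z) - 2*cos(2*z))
(2*x + 10*sin(2*z), -2*exp(-z), -2*z)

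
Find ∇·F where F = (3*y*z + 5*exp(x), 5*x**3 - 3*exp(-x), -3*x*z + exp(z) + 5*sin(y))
-3*x + 5*exp(x) + exp(z)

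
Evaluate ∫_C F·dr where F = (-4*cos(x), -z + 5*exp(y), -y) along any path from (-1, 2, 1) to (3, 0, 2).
-5*exp(2) - 4*sin(1) - 4*sin(3) + 7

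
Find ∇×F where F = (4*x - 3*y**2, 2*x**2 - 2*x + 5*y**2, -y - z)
(-1, 0, 4*x + 6*y - 2)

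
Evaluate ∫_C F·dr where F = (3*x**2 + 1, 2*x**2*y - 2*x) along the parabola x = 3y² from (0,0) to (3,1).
31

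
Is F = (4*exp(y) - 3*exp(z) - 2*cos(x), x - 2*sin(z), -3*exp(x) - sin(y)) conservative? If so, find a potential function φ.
No, ∇×F = (-cos(y) + 2*cos(z), 3*exp(x) - 3*exp(z), 1 - 4*exp(y)) ≠ 0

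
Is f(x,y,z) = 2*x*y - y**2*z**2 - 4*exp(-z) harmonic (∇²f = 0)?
No, ∇²f = -2*y**2 - 2*z**2 - 4*exp(-z)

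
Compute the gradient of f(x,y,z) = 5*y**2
(0, 10*y, 0)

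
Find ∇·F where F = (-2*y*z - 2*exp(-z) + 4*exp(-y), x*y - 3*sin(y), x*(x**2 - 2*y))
x - 3*cos(y)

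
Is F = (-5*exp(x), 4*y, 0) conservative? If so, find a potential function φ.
Yes, F is conservative. φ = 2*y**2 - 5*exp(x)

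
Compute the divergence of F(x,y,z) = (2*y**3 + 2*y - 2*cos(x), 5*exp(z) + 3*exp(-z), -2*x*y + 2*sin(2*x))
2*sin(x)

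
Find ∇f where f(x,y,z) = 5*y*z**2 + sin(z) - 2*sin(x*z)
(-2*z*cos(x*z), 5*z**2, -2*x*cos(x*z) + 10*y*z + cos(z))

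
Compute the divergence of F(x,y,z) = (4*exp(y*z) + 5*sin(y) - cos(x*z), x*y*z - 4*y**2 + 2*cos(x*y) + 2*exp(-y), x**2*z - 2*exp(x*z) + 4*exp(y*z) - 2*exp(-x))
x**2 + x*z - 2*x*exp(x*z) - 2*x*sin(x*y) + 4*y*exp(y*z) - 8*y + z*sin(x*z) - 2*exp(-y)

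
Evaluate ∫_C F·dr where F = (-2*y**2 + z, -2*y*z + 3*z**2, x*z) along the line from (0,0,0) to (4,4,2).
-116/3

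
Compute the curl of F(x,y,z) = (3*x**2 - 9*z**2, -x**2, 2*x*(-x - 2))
(0, 4*x - 18*z + 4, -2*x)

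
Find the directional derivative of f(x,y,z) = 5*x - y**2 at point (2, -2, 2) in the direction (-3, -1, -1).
-19*sqrt(11)/11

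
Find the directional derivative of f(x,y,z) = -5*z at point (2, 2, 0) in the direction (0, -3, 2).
-10*sqrt(13)/13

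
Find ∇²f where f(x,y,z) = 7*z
0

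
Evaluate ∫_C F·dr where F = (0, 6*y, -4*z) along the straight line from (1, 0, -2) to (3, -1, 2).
3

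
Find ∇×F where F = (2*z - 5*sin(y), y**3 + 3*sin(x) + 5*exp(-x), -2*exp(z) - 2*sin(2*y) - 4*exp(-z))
(-4*cos(2*y), 2, 3*cos(x) + 5*cos(y) - 5*exp(-x))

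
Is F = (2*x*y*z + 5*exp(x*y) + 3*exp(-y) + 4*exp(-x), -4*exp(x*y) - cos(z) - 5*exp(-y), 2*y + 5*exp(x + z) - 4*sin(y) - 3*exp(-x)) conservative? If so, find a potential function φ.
No, ∇×F = (-sin(z) - 4*cos(y) + 2, 2*x*y - 5*exp(x + z) - 3*exp(-x), -2*x*z - 5*x*exp(x*y) - 4*y*exp(x*y) + 3*exp(-y)) ≠ 0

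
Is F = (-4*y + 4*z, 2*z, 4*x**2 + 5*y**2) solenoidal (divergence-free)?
Yes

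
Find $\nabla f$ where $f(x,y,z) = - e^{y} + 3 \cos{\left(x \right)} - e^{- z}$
(-3*sin(x), -exp(y), exp(-z))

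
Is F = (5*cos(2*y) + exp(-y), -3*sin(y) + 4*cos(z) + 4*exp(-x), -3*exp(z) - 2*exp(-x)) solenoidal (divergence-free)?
No, ∇·F = -3*exp(z) - 3*cos(y)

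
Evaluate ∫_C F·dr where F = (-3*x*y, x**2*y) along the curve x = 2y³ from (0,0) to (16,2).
-3712/7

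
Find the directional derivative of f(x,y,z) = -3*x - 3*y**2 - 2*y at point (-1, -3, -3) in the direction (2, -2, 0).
-19*sqrt(2)/2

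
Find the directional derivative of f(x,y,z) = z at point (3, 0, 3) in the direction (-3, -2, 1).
sqrt(14)/14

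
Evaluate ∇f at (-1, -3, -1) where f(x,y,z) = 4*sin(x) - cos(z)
(4*cos(1), 0, -sin(1))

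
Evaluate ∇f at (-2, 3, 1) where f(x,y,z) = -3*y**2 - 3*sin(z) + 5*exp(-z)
(0, -18, -5*exp(-1) - 3*cos(1))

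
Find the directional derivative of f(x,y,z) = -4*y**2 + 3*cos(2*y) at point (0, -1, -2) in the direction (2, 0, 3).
0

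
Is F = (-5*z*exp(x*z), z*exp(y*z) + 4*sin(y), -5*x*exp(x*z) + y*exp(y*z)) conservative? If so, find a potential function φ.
Yes, F is conservative. φ = -5*exp(x*z) + exp(y*z) - 4*cos(y)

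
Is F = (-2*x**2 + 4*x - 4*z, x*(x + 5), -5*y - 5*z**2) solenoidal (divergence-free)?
No, ∇·F = -4*x - 10*z + 4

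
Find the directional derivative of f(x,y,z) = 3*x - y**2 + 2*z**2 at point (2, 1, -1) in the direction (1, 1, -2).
3*sqrt(6)/2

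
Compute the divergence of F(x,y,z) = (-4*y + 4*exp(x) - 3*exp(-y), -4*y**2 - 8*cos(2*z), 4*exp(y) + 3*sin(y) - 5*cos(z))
-8*y + 4*exp(x) + 5*sin(z)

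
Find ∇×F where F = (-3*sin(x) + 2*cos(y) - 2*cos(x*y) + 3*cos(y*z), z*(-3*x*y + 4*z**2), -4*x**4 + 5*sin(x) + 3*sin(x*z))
(3*x*y - 12*z**2, 16*x**3 - 3*y*sin(y*z) - 3*z*cos(x*z) - 5*cos(x), -2*x*sin(x*y) - 3*y*z + 3*z*sin(y*z) + 2*sin(y))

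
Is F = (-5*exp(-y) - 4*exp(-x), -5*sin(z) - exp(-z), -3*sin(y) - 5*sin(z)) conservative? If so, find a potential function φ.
No, ∇×F = (-3*cos(y) + 5*cos(z) - exp(-z), 0, -5*exp(-y)) ≠ 0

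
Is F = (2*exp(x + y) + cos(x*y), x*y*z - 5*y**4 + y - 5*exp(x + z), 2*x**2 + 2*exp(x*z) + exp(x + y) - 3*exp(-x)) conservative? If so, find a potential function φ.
No, ∇×F = (-x*y + exp(x + y) + 5*exp(x + z), -4*x - 2*z*exp(x*z) - exp(x + y) - 3*exp(-x), x*sin(x*y) + y*z - 2*exp(x + y) - 5*exp(x + z)) ≠ 0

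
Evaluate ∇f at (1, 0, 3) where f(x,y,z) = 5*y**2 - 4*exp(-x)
(4*exp(-1), 0, 0)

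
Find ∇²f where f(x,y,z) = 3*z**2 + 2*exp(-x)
6 + 2*exp(-x)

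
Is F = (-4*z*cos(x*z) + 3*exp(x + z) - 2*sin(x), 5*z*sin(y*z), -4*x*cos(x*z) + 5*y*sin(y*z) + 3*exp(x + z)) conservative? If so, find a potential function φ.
Yes, F is conservative. φ = 3*exp(x + z) - 4*sin(x*z) + 2*cos(x) - 5*cos(y*z)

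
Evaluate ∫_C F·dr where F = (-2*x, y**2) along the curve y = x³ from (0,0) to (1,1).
-2/3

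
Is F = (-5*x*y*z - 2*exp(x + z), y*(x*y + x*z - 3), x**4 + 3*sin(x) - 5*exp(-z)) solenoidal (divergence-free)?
No, ∇·F = 2*x*y + x*z - 5*y*z - 2*exp(x + z) - 3 + 5*exp(-z)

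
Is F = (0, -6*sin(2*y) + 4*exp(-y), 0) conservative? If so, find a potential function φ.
Yes, F is conservative. φ = 3*cos(2*y) - 4*exp(-y)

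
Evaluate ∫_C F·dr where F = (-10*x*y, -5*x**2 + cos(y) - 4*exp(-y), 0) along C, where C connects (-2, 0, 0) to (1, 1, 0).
-9 + sin(1) + 4*exp(-1)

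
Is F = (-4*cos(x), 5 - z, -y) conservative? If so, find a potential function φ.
Yes, F is conservative. φ = -y*z + 5*y - 4*sin(x)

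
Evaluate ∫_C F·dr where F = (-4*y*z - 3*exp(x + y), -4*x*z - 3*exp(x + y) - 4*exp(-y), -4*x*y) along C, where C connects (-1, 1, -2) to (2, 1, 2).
-3*exp(3) - 5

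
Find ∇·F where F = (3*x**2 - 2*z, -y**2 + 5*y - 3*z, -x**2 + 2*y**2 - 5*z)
6*x - 2*y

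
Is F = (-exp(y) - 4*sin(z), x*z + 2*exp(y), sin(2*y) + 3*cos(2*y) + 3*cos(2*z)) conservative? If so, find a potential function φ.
No, ∇×F = (-x - 6*sin(2*y) + 2*cos(2*y), -4*cos(z), z + exp(y)) ≠ 0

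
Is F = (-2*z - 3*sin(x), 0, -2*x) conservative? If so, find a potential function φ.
Yes, F is conservative. φ = -2*x*z + 3*cos(x)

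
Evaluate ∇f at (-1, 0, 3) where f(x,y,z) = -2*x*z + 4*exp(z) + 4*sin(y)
(-6, 4, 2 + 4*exp(3))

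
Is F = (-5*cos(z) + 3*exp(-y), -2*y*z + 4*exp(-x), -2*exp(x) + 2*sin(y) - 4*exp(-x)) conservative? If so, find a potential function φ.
No, ∇×F = (2*y + 2*cos(y), 2*exp(x) + 5*sin(z) - 4*exp(-x), 3*exp(-y) - 4*exp(-x)) ≠ 0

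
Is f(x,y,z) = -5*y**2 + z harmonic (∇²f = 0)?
No, ∇²f = -10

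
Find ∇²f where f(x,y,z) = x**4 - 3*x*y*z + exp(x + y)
12*x**2 + 2*exp(x + y)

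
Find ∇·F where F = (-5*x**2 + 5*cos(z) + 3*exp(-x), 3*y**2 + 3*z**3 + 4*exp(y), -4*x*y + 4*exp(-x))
-10*x + 6*y + 4*exp(y) - 3*exp(-x)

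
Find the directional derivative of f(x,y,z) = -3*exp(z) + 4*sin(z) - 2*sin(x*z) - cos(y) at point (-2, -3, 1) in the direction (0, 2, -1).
sqrt(5)*(-4*cos(1) - 2*sin(3) - 4*cos(2) + 3*E)/5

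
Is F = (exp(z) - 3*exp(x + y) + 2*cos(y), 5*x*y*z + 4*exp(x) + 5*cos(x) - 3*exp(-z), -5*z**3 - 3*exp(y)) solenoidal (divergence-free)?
No, ∇·F = 5*x*z - 15*z**2 - 3*exp(x + y)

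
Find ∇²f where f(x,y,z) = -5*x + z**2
2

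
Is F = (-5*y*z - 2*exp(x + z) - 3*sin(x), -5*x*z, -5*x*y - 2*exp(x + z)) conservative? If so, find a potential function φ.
Yes, F is conservative. φ = -5*x*y*z - 2*exp(x + z) + 3*cos(x)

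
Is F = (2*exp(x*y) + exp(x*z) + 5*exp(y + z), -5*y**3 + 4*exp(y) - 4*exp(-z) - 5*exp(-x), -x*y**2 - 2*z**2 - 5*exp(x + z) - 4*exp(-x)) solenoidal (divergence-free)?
No, ∇·F = -15*y**2 + 2*y*exp(x*y) + z*exp(x*z) - 4*z + 4*exp(y) - 5*exp(x + z)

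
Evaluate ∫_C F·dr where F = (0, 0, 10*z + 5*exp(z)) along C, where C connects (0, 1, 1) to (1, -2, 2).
-5*E + 15 + 5*exp(2)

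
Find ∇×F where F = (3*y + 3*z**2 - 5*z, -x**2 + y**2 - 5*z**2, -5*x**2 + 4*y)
(10*z + 4, 10*x + 6*z - 5, -2*x - 3)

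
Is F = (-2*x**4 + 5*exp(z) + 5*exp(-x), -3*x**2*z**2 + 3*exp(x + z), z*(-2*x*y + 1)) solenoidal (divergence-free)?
No, ∇·F = -8*x**3 - 2*x*y + 1 - 5*exp(-x)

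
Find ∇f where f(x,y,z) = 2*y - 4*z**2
(0, 2, -8*z)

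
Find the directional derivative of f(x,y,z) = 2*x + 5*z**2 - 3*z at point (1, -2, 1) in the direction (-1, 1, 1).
5*sqrt(3)/3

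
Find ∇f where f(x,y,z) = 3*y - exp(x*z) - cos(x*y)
(y*sin(x*y) - z*exp(x*z), x*sin(x*y) + 3, -x*exp(x*z))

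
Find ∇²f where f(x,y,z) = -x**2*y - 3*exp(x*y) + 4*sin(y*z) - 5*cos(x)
-3*x**2*exp(x*y) - 3*y**2*exp(x*y) - 4*y**2*sin(y*z) - 2*y - 4*z**2*sin(y*z) + 5*cos(x)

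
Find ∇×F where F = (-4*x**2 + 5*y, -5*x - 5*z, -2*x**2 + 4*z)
(5, 4*x, -10)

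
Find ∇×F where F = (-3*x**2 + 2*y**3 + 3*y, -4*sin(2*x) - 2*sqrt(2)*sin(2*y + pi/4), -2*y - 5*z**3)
(-2, 0, -6*y**2 + 16*sin(x)**2 - 11)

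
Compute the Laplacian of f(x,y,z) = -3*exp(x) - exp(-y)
-3*exp(x) - exp(-y)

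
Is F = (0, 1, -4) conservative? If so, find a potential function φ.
Yes, F is conservative. φ = y - 4*z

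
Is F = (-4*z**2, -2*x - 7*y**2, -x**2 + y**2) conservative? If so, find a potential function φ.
No, ∇×F = (2*y, 2*x - 8*z, -2) ≠ 0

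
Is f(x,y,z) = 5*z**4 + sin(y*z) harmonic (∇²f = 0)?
No, ∇²f = -y**2*sin(y*z) - z**2*sin(y*z) + 60*z**2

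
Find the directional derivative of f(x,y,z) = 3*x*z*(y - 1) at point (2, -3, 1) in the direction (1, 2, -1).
4*sqrt(6)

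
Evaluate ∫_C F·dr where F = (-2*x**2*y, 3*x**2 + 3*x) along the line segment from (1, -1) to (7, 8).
-609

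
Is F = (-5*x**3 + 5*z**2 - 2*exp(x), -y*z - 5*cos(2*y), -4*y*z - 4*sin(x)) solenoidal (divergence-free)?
No, ∇·F = -15*x**2 - 4*y - z - 2*exp(x) + 10*sin(2*y)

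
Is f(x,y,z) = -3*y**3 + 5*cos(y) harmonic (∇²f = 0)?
No, ∇²f = -18*y - 5*cos(y)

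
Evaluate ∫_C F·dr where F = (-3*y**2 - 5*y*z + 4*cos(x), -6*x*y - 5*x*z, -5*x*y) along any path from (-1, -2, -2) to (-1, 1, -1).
-34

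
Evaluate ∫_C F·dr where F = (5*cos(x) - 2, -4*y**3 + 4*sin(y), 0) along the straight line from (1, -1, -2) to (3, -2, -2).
-19 - 5*sin(1) + 5*sin(3) - 4*cos(2) + 4*cos(1)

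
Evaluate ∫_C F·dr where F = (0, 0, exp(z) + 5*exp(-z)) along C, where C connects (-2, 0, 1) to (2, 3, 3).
(-exp(4) - 5 + 5*exp(2) + exp(6))*exp(-3)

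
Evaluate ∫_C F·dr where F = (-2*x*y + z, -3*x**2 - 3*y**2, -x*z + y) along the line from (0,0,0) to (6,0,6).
-54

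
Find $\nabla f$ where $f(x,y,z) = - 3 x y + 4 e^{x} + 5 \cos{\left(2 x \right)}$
(-3*y + 4*exp(x) - 10*sin(2*x), -3*x, 0)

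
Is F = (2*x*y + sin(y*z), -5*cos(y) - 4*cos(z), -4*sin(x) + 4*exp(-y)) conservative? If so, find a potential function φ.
No, ∇×F = (-4*sin(z) - 4*exp(-y), y*cos(y*z) + 4*cos(x), -2*x - z*cos(y*z)) ≠ 0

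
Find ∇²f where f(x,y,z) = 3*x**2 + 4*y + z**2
8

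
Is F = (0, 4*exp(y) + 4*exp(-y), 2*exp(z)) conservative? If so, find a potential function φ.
Yes, F is conservative. φ = 4*exp(y) + 2*exp(z) - 4*exp(-y)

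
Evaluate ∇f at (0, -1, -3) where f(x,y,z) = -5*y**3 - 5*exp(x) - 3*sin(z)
(-5, -15, -3*cos(3))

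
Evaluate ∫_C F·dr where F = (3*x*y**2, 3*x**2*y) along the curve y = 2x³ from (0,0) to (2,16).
1536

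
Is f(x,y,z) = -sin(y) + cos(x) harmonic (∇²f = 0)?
No, ∇²f = sin(y) - cos(x)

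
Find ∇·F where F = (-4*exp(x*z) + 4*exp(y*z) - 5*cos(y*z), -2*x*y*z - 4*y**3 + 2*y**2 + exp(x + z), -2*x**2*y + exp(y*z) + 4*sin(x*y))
-2*x*z - 12*y**2 + y*exp(y*z) + 4*y - 4*z*exp(x*z)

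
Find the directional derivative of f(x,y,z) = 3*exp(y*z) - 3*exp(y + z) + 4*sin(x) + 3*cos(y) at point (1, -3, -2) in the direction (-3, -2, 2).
-6*sqrt(17)*(sin(3) + 2*cos(1) + exp(6))/17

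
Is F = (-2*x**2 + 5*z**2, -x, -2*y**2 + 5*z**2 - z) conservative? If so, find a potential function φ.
No, ∇×F = (-4*y, 10*z, -1) ≠ 0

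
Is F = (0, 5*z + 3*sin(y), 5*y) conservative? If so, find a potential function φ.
Yes, F is conservative. φ = 5*y*z - 3*cos(y)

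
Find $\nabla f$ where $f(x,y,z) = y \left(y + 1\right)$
(0, 2*y + 1, 0)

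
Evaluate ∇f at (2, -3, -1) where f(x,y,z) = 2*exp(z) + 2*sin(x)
(2*cos(2), 0, 2*exp(-1))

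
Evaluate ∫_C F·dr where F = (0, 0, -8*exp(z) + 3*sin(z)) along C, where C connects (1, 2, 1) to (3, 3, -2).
-8*exp(-2) - 3*cos(2) + 3*cos(1) + 8*E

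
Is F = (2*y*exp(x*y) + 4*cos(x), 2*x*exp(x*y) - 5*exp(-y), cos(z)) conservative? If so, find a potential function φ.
Yes, F is conservative. φ = 2*exp(x*y) + 4*sin(x) + sin(z) + 5*exp(-y)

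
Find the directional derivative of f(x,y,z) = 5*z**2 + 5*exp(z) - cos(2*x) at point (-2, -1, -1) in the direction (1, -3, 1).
sqrt(11)*(-10*E - 2*E*sin(4) + 5)*exp(-1)/11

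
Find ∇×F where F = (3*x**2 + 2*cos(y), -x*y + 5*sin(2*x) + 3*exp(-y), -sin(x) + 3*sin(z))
(0, cos(x), -y + 2*sin(y) + 10*cos(2*x))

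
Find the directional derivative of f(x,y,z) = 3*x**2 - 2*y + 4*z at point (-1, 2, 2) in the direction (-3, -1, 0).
2*sqrt(10)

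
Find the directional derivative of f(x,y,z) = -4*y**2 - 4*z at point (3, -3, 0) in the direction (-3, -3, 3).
-28*sqrt(3)/3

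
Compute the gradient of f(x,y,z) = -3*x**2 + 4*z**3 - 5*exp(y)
(-6*x, -5*exp(y), 12*z**2)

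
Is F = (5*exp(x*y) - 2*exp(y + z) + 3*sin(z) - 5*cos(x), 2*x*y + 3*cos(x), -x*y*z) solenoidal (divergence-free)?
No, ∇·F = -x*y + 2*x + 5*y*exp(x*y) + 5*sin(x)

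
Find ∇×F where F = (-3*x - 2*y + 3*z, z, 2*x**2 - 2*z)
(-1, 3 - 4*x, 2)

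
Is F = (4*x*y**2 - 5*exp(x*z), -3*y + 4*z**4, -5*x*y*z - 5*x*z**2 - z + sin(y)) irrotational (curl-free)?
No, ∇×F = (-5*x*z - 16*z**3 + cos(y), -5*x*exp(x*z) + 5*y*z + 5*z**2, -8*x*y)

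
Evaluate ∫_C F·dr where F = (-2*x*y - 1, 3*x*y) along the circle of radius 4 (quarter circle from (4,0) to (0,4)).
332/3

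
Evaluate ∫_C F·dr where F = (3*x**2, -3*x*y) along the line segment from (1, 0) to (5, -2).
102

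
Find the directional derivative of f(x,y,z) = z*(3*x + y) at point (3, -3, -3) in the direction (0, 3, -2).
-21*sqrt(13)/13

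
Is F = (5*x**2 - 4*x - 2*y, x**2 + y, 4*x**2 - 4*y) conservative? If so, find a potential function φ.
No, ∇×F = (-4, -8*x, 2*x + 2) ≠ 0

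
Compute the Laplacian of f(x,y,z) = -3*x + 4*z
0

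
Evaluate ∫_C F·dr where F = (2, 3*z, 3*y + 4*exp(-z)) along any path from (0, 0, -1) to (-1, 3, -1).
-11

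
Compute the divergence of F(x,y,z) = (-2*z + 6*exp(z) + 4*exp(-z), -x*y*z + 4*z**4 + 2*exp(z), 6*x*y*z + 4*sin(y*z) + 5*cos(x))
6*x*y - x*z + 4*y*cos(y*z)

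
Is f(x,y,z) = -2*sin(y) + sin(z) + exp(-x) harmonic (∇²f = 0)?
No, ∇²f = 2*sin(y) - sin(z) + exp(-x)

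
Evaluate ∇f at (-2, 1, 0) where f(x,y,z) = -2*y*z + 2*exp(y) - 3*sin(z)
(0, 2*E, -5)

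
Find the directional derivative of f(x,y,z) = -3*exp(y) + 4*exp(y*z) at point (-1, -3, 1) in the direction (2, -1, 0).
-sqrt(5)*exp(-3)/5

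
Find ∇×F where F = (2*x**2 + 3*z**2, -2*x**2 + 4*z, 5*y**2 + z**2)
(10*y - 4, 6*z, -4*x)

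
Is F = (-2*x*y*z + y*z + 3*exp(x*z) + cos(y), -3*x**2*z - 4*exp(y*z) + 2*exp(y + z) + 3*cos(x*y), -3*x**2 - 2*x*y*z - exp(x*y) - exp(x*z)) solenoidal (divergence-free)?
No, ∇·F = -2*x*y - x*exp(x*z) - 3*x*sin(x*y) - 2*y*z + 3*z*exp(x*z) - 4*z*exp(y*z) + 2*exp(y + z)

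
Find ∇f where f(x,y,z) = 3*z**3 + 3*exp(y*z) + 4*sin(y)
(0, 3*z*exp(y*z) + 4*cos(y), 3*y*exp(y*z) + 9*z**2)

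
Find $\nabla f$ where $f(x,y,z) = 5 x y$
(5*y, 5*x, 0)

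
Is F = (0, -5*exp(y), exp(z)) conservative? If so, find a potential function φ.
Yes, F is conservative. φ = -5*exp(y) + exp(z)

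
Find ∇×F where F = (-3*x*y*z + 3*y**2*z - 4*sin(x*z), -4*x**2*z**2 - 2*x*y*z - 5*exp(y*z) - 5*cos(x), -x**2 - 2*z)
(8*x**2*z + 2*x*y + 5*y*exp(y*z), -3*x*y - 4*x*cos(x*z) + 2*x + 3*y**2, -8*x*z**2 + 3*x*z - 8*y*z + 5*sin(x))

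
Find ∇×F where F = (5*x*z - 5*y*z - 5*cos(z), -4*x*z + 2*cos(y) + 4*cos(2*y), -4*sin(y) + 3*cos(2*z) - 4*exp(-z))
(4*x - 4*cos(y), 5*x - 5*y + 5*sin(z), z)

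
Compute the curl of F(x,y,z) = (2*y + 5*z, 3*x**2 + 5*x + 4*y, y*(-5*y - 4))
(-10*y - 4, 5, 6*x + 3)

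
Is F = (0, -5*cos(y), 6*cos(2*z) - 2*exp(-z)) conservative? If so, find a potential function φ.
Yes, F is conservative. φ = -5*sin(y) + 3*sin(2*z) + 2*exp(-z)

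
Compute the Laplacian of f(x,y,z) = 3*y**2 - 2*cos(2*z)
8*cos(2*z) + 6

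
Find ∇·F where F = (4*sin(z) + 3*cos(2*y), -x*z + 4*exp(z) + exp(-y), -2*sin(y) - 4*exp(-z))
4*exp(-z) - exp(-y)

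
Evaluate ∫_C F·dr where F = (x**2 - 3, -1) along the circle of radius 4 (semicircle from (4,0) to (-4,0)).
-56/3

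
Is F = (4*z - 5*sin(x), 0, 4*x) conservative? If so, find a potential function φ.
Yes, F is conservative. φ = 4*x*z + 5*cos(x)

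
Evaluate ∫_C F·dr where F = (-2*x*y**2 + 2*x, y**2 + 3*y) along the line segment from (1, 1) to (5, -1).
46/3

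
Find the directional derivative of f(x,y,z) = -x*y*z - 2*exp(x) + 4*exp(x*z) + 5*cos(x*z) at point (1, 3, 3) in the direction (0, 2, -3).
3*sqrt(13)*(-4*exp(3) + 5*sin(3) + 1)/13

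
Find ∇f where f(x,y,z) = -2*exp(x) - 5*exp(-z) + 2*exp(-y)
(-2*exp(x), -2*exp(-y), 5*exp(-z))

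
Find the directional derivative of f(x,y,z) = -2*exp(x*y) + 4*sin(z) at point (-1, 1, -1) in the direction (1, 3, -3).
4*sqrt(19)*(-3*E*cos(1) + 1)*exp(-1)/19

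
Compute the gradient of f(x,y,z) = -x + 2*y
(-1, 2, 0)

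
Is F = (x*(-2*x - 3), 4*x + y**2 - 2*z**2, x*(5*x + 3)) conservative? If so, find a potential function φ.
No, ∇×F = (4*z, -10*x - 3, 4) ≠ 0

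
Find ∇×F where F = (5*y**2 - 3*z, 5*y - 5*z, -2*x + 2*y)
(7, -1, -10*y)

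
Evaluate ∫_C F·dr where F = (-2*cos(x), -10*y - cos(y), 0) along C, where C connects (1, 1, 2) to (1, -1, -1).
2*sin(1)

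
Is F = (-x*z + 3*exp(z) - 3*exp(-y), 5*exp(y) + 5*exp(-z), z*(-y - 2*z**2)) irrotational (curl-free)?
No, ∇×F = (-z + 5*exp(-z), -x + 3*exp(z), -3*exp(-y))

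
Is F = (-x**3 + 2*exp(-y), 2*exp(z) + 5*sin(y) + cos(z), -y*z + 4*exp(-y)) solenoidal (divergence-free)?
No, ∇·F = -3*x**2 - y + 5*cos(y)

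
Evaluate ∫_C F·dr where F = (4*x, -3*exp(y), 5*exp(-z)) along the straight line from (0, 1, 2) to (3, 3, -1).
-3*exp(3) - 2*E + 5*exp(-2) + 18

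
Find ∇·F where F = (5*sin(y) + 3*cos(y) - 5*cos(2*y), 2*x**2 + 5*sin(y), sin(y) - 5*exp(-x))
5*cos(y)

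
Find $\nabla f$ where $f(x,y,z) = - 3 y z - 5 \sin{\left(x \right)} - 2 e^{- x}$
(-5*cos(x) + 2*exp(-x), -3*z, -3*y)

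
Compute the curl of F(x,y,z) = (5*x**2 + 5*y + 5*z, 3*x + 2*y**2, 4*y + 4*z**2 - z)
(4, 5, -2)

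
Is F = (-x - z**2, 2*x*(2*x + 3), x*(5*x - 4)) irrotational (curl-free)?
No, ∇×F = (0, -10*x - 2*z + 4, 8*x + 6)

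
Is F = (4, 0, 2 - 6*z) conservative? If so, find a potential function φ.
Yes, F is conservative. φ = 4*x - 3*z**2 + 2*z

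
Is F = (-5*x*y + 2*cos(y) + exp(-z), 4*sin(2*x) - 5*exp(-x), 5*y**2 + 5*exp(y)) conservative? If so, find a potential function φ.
No, ∇×F = (10*y + 5*exp(y), -exp(-z), 5*x + 2*sin(y) + 8*cos(2*x) + 5*exp(-x)) ≠ 0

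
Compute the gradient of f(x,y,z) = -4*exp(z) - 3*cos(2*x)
(6*sin(2*x), 0, -4*exp(z))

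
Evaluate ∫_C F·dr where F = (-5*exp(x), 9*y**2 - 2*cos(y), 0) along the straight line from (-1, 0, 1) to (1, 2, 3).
-10*sinh(1) - 2*sin(2) + 24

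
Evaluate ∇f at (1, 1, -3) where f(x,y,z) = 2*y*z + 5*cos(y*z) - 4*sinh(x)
(-4*cosh(1), -6 - 15*sin(3), 5*sin(3) + 2)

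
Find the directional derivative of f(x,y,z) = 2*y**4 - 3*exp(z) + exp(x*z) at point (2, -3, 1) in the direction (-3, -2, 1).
sqrt(14)*(-3*E - exp(2) + 432)/14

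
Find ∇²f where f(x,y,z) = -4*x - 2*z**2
-4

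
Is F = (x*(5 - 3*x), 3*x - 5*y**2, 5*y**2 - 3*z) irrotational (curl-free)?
No, ∇×F = (10*y, 0, 3)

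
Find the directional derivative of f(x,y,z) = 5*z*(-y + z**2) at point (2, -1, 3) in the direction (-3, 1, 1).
125*sqrt(11)/11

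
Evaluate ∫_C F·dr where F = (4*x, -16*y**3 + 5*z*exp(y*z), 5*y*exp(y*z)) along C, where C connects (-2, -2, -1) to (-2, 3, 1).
-260 - 5*exp(2) + 5*exp(3)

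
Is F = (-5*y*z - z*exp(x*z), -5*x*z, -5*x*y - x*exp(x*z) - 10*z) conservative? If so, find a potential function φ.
Yes, F is conservative. φ = -5*x*y*z - 5*z**2 - exp(x*z)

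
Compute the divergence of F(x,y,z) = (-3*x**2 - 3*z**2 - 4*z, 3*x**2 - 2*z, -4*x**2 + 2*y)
-6*x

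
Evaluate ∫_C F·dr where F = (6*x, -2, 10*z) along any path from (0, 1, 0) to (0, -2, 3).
51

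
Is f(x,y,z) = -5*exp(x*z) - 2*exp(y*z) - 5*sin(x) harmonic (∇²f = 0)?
No, ∇²f = -5*x**2*exp(x*z) - 2*y**2*exp(y*z) - 5*z**2*exp(x*z) - 2*z**2*exp(y*z) + 5*sin(x)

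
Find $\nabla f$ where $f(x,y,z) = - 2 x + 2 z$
(-2, 0, 2)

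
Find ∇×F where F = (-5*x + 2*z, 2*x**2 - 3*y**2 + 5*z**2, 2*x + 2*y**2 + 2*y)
(4*y - 10*z + 2, 0, 4*x)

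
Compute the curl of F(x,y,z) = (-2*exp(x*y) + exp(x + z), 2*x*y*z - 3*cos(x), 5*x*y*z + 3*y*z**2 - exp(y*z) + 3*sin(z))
(-2*x*y + 5*x*z + 3*z**2 - z*exp(y*z), -5*y*z + exp(x + z), 2*x*exp(x*y) + 2*y*z + 3*sin(x))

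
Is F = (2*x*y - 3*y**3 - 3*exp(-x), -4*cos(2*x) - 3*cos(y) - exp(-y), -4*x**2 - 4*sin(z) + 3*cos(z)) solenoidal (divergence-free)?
No, ∇·F = 2*y + 3*sin(y) - 3*sin(z) - 4*cos(z) + exp(-y) + 3*exp(-x)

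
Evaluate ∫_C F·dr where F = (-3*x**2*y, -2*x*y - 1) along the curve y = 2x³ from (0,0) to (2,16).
-3632/7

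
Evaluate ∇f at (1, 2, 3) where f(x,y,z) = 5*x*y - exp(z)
(10, 5, -exp(3))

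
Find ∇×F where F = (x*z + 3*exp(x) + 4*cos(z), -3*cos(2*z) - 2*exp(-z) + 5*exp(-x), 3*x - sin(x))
(-6*sin(2*z) - 2*exp(-z), x - 4*sin(z) + cos(x) - 3, -5*exp(-x))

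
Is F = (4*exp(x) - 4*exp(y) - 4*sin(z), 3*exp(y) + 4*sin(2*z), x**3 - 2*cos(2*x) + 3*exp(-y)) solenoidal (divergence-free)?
No, ∇·F = 4*exp(x) + 3*exp(y)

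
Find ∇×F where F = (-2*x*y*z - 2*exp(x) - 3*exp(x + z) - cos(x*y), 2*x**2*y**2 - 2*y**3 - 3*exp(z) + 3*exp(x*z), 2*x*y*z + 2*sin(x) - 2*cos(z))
(2*x*z - 3*x*exp(x*z) + 3*exp(z), -2*x*y - 2*y*z - 3*exp(x + z) - 2*cos(x), 4*x*y**2 + 2*x*z - x*sin(x*y) + 3*z*exp(x*z))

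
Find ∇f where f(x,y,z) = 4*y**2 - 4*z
(0, 8*y, -4)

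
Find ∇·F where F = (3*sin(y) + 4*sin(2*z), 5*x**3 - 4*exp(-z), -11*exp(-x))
0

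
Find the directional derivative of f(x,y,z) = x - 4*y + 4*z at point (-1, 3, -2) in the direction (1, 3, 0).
-11*sqrt(10)/10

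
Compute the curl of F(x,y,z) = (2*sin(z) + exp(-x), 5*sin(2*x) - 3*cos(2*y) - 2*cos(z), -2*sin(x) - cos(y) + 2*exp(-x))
(sin(y) - 2*sin(z), 2*cos(x) + 2*cos(z) + 2*exp(-x), 10*cos(2*x))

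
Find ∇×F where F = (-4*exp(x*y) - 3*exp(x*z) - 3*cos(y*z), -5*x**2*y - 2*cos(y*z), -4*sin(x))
(-2*y*sin(y*z), -3*x*exp(x*z) + 3*y*sin(y*z) + 4*cos(x), -10*x*y + 4*x*exp(x*y) - 3*z*sin(y*z))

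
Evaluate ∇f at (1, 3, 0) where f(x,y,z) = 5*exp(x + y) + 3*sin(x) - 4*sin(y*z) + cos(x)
(-sin(1) + 3*cos(1) + 5*exp(4), 5*exp(4), -12)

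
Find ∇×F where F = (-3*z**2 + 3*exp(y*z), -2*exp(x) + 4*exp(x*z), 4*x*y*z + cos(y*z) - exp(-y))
(4*x*z - 4*x*exp(x*z) - z*sin(y*z) + exp(-y), -4*y*z + 3*y*exp(y*z) - 6*z, 4*z*exp(x*z) - 3*z*exp(y*z) - 2*exp(x))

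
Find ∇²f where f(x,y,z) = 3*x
0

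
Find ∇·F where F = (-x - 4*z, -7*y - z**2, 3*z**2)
6*z - 8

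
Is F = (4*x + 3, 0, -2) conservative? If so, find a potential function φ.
Yes, F is conservative. φ = 2*x**2 + 3*x - 2*z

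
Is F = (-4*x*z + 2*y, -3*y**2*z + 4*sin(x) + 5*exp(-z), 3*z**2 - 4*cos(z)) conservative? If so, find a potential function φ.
No, ∇×F = (3*y**2 + 5*exp(-z), -4*x, 4*cos(x) - 2) ≠ 0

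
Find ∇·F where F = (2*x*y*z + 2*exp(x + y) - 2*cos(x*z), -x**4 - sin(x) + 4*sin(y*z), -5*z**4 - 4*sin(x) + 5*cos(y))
2*y*z - 20*z**3 + 2*z*sin(x*z) + 4*z*cos(y*z) + 2*exp(x + y)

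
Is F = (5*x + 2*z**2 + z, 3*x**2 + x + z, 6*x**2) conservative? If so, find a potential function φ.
No, ∇×F = (-1, -12*x + 4*z + 1, 6*x + 1) ≠ 0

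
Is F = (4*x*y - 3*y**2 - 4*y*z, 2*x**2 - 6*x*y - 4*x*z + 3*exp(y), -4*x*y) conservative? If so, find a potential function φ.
Yes, F is conservative. φ = 2*x**2*y - 3*x*y**2 - 4*x*y*z + 3*exp(y)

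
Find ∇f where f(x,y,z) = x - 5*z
(1, 0, -5)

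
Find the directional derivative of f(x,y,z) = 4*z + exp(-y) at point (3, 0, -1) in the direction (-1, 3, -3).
-15*sqrt(19)/19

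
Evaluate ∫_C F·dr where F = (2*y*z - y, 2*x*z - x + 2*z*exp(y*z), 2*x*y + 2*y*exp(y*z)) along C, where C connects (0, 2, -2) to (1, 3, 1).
-2*exp(-4) + 3 + 2*exp(3)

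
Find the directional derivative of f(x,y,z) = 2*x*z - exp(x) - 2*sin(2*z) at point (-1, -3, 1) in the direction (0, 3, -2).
4*sqrt(13)*(2*cos(2) + 1)/13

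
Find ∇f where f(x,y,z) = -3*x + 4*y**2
(-3, 8*y, 0)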